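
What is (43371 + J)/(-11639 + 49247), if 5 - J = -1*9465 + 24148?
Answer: 28693/37608 ≈ 0.76295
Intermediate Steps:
J = -14678 (J = 5 - (-1*9465 + 24148) = 5 - (-9465 + 24148) = 5 - 1*14683 = 5 - 14683 = -14678)
(43371 + J)/(-11639 + 49247) = (43371 - 14678)/(-11639 + 49247) = 28693/37608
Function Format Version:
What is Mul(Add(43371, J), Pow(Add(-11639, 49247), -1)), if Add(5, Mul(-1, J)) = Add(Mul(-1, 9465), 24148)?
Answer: Rational(28693, 37608) ≈ 0.76295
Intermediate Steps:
J = -14678 (J = Add(5, Mul(-1, Add(Mul(-1, 9465), 24148))) = Add(5, Mul(-1, Add(-9465, 24148))) = Add(5, Mul(-1, 14683)) = Add(5, -14683) = -14678)
Mul(Add(43371, J), Pow(Add(-11639, 49247), -1)) = Mul(Add(43371, -14678), Pow(Add(-11639, 49247), -1)) = Mul(28693, Pow(37608, -1)) = Mul(28693, Rational(1, 37608)) = Rational(28693, 37608)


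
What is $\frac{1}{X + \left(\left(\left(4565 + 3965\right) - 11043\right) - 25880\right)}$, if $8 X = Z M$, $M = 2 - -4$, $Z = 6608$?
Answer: $- \frac{1}{23437} \approx -4.2668 \cdot 10^{-5}$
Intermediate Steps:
$M = 6$ ($M = 2 + 4 = 6$)
$X = 4956$ ($X = \frac{6608 \cdot 6}{8} = \frac{1}{8} \cdot 39648 = 4956$)
$\frac{1}{X + \left(\left(\left(4565 + 3965\right) - 11043\right) - 25880\right)} = \frac{1}{4956 + \left(\left(\left(4565 + 3965\right) - 11043\right) - 25880\right)} = \frac{1}{4956 + \left(\left(8530 - 11043\right) - 25880\right)} = \frac{1}{4956 - 28393} = \frac{1}{-23437} = - \frac{1}{23437}$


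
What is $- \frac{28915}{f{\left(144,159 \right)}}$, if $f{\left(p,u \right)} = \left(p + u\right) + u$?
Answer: $- \frac{28915}{462} \approx -62.587$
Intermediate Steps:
$f{\left(p,u \right)} = p + 2 u$
$- \frac{28915}{f{\left(144,159 \right)}} = - \frac{28915}{144 + 2 \cdot 159} = - \frac{28915}{144 + 318} = - \frac{28915}{462}$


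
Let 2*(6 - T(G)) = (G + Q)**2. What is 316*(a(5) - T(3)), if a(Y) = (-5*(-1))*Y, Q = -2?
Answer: 6162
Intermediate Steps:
T(G) = 6 - (-2 + G)**2/2 (T(G) = 6 - (G - 2)**2/2 = 6 - (-2 + G)**2/2)
a(Y) = 5*Y
316*(a(5) - T(3)) = 316*(5*5 - (6 - (-2 + 3)**2/2)) = 316*(25 - (6 - 1/2*1**2)) = 316*(25 - (6 - 1/2*1)) = 316*(25 - (6 - 1/2)) = 316*(25 - 1*11/2) = 316*(25 - 11/2) = 316*(39/2) = 6162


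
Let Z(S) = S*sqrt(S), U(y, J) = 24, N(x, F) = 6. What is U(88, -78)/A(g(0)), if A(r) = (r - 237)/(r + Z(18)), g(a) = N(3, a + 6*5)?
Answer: -48/77 - 432*sqrt(2)/77 ≈ -8.5577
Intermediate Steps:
g(a) = 6
Z(S) = S**(3/2)
A(r) = (-237 + r)/(r + 54*sqrt(2)) (A(r) = (r - 237)/(r + 18**(3/2)) = (-237 + r)/(r + 54*sqrt(2)))
U(88, -78)/A(g(0)) = 24/(((-237 + 6)/(6 + 54*sqrt(2)))) = 24/((-231/(6 + 54*sqrt(2)))) = 24*(-2/77 - 18*sqrt(2)/77) = -48/77 - 432*sqrt(2)/77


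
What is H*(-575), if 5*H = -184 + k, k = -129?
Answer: 35995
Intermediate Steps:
H = -313/5 (H = (-184 - 129)/5 = (⅕)*(-313) = -313/5 ≈ -62.600)
H*(-575) = -313/5*(-575) = 35995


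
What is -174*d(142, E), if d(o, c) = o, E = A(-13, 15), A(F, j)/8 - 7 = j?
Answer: -24708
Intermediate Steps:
A(F, j) = 56 + 8*j
E = 176 (E = 56 + 8*15 = 56 + 120 = 176)
-174*d(142, E) = -174*142 = -24708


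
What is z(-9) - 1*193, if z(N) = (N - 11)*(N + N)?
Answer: 167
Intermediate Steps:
z(N) = 2*N*(-11 + N) (z(N) = (-11 + N)*(2*N) = 2*N*(-11 + N))
z(-9) - 1*193 = 2*(-9)*(-11 - 9) - 1*193 = 2*(-9)*(-20) - 193 = 360 - 193 = 167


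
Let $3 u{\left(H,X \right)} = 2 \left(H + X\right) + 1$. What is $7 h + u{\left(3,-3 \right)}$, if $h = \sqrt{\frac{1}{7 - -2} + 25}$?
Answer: $\frac{1}{3} + \frac{7 \sqrt{226}}{3} \approx 35.411$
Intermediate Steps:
$u{\left(H,X \right)} = \frac{1}{3} + \frac{2 H}{3} + \frac{2 X}{3}$ ($u{\left(H,X \right)} = \frac{2 \left(H + X\right) + 1}{3} = \frac{\left(2 H + 2 X\right) + 1}{3} = \frac{1 + 2 H + 2 X}{3} = \frac{1}{3} + \frac{2 H}{3} + \frac{2 X}{3}$)
$h = \frac{\sqrt{226}}{3}$ ($h = \sqrt{\frac{1}{7 + \left(-1 + 3\right)} + 25} = \sqrt{\frac{1}{7 + 2} + 25} = \sqrt{\frac{1}{9} + 25} = \sqrt{\frac{226}{9}} = \frac{\sqrt{226}}{3} \approx 5.0111$)
$7 h + u{\left(3,-3 \right)} = 7 \frac{\sqrt{226}}{3} + \left(\frac{1}{3} + \frac{2}{3} \cdot 3 + \frac{2}{3} \left(-3\right)\right) = \frac{7 \sqrt{226}}{3} + \left(\frac{1}{3} + 2 - 2\right) = \frac{7 \sqrt{226}}{3} + \frac{1}{3} = \frac{1}{3} + \frac{7 \sqrt{226}}{3}$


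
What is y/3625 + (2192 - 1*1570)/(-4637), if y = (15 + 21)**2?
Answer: 3754802/16809125 ≈ 0.22338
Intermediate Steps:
y = 1296 (y = 36**2 = 1296)
y/3625 + (2192 - 1*1570)/(-4637) = 1296/3625 + (2192 - 1*1570)/(-4637) = 1296*(1/3625) + (2192 - 1570)*(-1/4637) = 1296/3625 + 622*(-1/4637) = 1296/3625 - 622/4637 = 3754802/16809125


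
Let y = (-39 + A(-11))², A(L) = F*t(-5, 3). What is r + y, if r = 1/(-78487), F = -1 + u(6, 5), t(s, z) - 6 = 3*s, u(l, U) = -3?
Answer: 706382/78487 ≈ 9.0000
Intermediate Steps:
t(s, z) = 6 + 3*s
F = -4 (F = -1 - 3 = -4)
A(L) = 36 (A(L) = -4*(6 + 3*(-5)) = -4*(6 - 15) = -4*(-9) = 36)
r = -1/78487 ≈ -1.2741e-5
y = 9 (y = (-39 + 36)² = (-3)² = 9)
r + y = -1/78487 + 9 = 706382/78487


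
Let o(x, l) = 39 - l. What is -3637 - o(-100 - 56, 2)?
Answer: -3674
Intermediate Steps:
-3637 - o(-100 - 56, 2) = -3637 - (39 - 1*2) = -3637 - (39 - 2) = -3637 - 1*37 = -3637 - 37 = -3674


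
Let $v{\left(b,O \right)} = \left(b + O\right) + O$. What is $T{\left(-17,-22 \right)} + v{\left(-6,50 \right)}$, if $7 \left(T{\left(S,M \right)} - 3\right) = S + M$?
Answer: $\frac{640}{7} \approx 91.429$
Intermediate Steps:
$T{\left(S,M \right)} = 3 + \frac{M}{7} + \frac{S}{7}$ ($T{\left(S,M \right)} = 3 + \frac{S + M}{7} = 3 + \frac{M + S}{7} = 3 + \left(\frac{M}{7} + \frac{S}{7}\right) = 3 + \frac{M}{7} + \frac{S}{7}$)
$v{\left(b,O \right)} = b + 2 O$ ($v{\left(b,O \right)} = \left(O + b\right) + O = b + 2 O$)
$T{\left(-17,-22 \right)} + v{\left(-6,50 \right)} = \left(3 + \frac{1}{7} \left(-22\right) + \frac{1}{7} \left(-17\right)\right) + \left(-6 + 2 \cdot 50\right) = \left(3 - \frac{22}{7} - \frac{17}{7}\right) + \left(-6 + 100\right) = - \frac{18}{7} + 94 = \frac{640}{7}$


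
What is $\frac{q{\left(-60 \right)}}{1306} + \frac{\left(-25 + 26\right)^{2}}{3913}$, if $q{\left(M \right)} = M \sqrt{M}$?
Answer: $\frac{1}{3913} - \frac{60 i \sqrt{15}}{653} \approx 0.00025556 - 0.35586 i$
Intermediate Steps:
$q{\left(M \right)} = M^{\frac{3}{2}}$
$\frac{q{\left(-60 \right)}}{1306} + \frac{\left(-25 + 26\right)^{2}}{3913} = \frac{\left(-60\right)^{\frac{3}{2}}}{1306} + \frac{\left(-25 + 26\right)^{2}}{3913} = - 120 i \sqrt{15} \cdot \frac{1}{1306} + 1^{2} \cdot \frac{1}{3913} = - \frac{60 i \sqrt{15}}{653} + 1 \cdot \frac{1}{3913} = - \frac{60 i \sqrt{15}}{653} + \frac{1}{3913} = \frac{1}{3913} - \frac{60 i \sqrt{15}}{653}$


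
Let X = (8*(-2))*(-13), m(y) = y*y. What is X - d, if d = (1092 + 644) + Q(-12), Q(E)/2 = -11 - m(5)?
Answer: -1456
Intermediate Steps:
m(y) = y**2
Q(E) = -72 (Q(E) = 2*(-11 - 1*5**2) = 2*(-11 - 1*25) = 2*(-11 - 25) = 2*(-36) = -72)
X = 208 (X = -16*(-13) = 208)
d = 1664 (d = (1092 + 644) - 72 = 1736 - 72 = 1664)
X - d = 208 - 1*1664 = 208 - 1664 = -1456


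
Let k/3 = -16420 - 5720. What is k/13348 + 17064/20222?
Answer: -139421871/33740407 ≈ -4.1322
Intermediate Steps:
k = -66420 (k = 3*(-16420 - 5720) = 3*(-22140) = -66420)
k/13348 + 17064/20222 = -66420/13348 + 17064/20222 = -66420*1/13348 + 17064*(1/20222) = -16605/3337 + 8532/10111 = -139421871/33740407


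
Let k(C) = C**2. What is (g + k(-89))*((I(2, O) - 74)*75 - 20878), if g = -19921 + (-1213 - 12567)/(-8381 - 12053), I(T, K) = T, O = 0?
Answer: 3221606856580/10217 ≈ 3.1532e+8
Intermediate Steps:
g = -203525967/10217 (g = -19921 - 13780/(-20434) = -19921 - 13780*(-1/20434) = -19921 + 6890/10217 = -203525967/10217 ≈ -19920.)
(g + k(-89))*((I(2, O) - 74)*75 - 20878) = (-203525967/10217 + (-89)**2)*((2 - 74)*75 - 20878) = (-203525967/10217 + 7921)*(-72*75 - 20878) = -122597110*(-5400 - 20878)/10217 = -122597110/10217*(-26278) = 3221606856580/10217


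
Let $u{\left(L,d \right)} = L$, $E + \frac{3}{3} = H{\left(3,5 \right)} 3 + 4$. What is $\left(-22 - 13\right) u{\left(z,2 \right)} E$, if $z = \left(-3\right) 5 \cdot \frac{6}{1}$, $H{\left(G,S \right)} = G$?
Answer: $37800$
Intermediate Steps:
$z = -90$ ($z = - 15 \cdot 6 \cdot 1 = \left(-15\right) 6 = -90$)
$E = 12$ ($E = -1 + \left(3 \cdot 3 + 4\right) = -1 + \left(9 + 4\right) = -1 + 13 = 12$)
$\left(-22 - 13\right) u{\left(z,2 \right)} E = \left(-22 - 13\right) \left(-90\right) 12 = \left(-35\right) \left(-90\right) 12 = 3150 \cdot 12 = 37800$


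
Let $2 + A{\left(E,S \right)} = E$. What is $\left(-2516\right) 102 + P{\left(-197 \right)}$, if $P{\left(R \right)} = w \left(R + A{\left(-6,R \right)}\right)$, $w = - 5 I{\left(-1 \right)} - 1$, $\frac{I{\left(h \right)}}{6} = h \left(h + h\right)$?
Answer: $-244127$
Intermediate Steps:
$A{\left(E,S \right)} = -2 + E$
$I{\left(h \right)} = 12 h^{2}$ ($I{\left(h \right)} = 6 h \left(h + h\right) = 6 h 2 h = 6 \cdot 2 h^{2} = 12 h^{2}$)
$w = -61$ ($w = - 5 \cdot 12 \left(-1\right)^{2} - 1 = - 5 \cdot 12 \cdot 1 - 1 = \left(-5\right) 12 - 1 = -60 - 1 = -61$)
$P{\left(R \right)} = 488 - 61 R$ ($P{\left(R \right)} = - 61 \left(R - 8\right) = - 61 \left(-8 + R\right) = 488 - 61 R$)
$\left(-2516\right) 102 + P{\left(-197 \right)} = \left(-2516\right) 102 + \left(488 - -12017\right) = -256632 + \left(488 + 12017\right) = -256632 + 12505 = -244127$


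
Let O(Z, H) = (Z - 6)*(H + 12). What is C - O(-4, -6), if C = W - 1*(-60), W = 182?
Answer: 302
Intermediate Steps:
C = 242 (C = 182 - 1*(-60) = 182 + 60 = 242)
O(Z, H) = (-6 + Z)*(12 + H)
C - O(-4, -6) = 242 - (-72 - 6*(-6) + 12*(-4) - 6*(-4)) = 242 - (-72 + 36 - 48 + 24) = 242 - 1*(-60) = 242 + 60 = 302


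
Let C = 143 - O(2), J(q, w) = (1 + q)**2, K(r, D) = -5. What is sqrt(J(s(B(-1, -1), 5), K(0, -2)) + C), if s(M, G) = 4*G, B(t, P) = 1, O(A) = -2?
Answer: sqrt(586) ≈ 24.207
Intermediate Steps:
C = 145 (C = 143 - 1*(-2) = 143 + 2 = 145)
sqrt(J(s(B(-1, -1), 5), K(0, -2)) + C) = sqrt((1 + 4*5)**2 + 145) = sqrt((1 + 20)**2 + 145) = sqrt(21**2 + 145) = sqrt(441 + 145) = sqrt(586)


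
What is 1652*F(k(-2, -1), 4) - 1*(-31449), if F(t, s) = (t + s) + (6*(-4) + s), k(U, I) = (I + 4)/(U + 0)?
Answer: 2539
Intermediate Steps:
k(U, I) = (4 + I)/U
F(t, s) = -24 + t + 2*s (F(t, s) = (s + t) + (-24 + s) = -24 + t + 2*s)
1652*F(k(-2, -1), 4) - 1*(-31449) = 1652*(-24 + (4 - 1)/(-2) + 2*4) - 1*(-31449) = 1652*(-24 - ½*3 + 8) + 31449 = 1652*(-24 - 3/2 + 8) + 31449 = 1652*(-35/2) + 31449 = -28910 + 31449 = 2539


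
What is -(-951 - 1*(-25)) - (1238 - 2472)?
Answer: 2160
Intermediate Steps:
-(-951 - 1*(-25)) - (1238 - 2472) = -(-951 + 25) - 1*(-1234) = -1*(-926) + 1234 = 926 + 1234 = 2160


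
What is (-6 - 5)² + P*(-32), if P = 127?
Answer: -3943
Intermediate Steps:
(-6 - 5)² + P*(-32) = (-6 - 5)² + 127*(-32) = (-11)² - 4064 = 121 - 4064 = -3943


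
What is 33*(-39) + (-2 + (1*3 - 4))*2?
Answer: -1293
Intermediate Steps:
33*(-39) + (-2 + (1*3 - 4))*2 = -1287 + (-2 + (3 - 4))*2 = -1287 + (-2 - 1)*2 = -1287 - 3*2 = -1287 - 6 = -1293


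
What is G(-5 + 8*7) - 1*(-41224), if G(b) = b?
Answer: 41275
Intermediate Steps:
G(-5 + 8*7) - 1*(-41224) = (-5 + 8*7) - 1*(-41224) = (-5 + 56) + 41224 = 51 + 41224 = 41275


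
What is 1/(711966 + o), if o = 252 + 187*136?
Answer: 1/737650 ≈ 1.3557e-6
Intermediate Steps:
o = 25684 (o = 252 + 25432 = 25684)
1/(711966 + o) = 1/(711966 + 25684) = 1/737650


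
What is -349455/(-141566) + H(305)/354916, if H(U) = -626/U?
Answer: 4728524808448/1915553966135 ≈ 2.4685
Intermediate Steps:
-349455/(-141566) + H(305)/354916 = -349455/(-141566) - 626/305/354916 = -349455*(-1/141566) - 626*1/305*(1/354916) = 349455/141566 - 626/305*1/354916 = 349455/141566 - 313/54124690 = 4728524808448/1915553966135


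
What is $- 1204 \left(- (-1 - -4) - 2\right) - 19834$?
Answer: $-13814$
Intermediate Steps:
$- 1204 \left(- (-1 - -4) - 2\right) - 19834 = - 1204 \left(- (-1 + 4) - 2\right) - 19834 = - 1204 \left(\left(-1\right) 3 - 2\right) - 19834 = - 1204 \left(-3 - 2\right) - 19834 = \left(-1204\right) \left(-5\right) - 19834 = 6020 - 19834 = -13814$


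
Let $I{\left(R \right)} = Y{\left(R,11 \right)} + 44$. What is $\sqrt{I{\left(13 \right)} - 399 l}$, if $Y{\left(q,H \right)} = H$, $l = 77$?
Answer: $2 i \sqrt{7667} \approx 175.12 i$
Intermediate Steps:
$I{\left(R \right)} = 55$ ($I{\left(R \right)} = 11 + 44 = 55$)
$\sqrt{I{\left(13 \right)} - 399 l} = \sqrt{55 - 30723} = \sqrt{-30668} = 2 i \sqrt{7667}$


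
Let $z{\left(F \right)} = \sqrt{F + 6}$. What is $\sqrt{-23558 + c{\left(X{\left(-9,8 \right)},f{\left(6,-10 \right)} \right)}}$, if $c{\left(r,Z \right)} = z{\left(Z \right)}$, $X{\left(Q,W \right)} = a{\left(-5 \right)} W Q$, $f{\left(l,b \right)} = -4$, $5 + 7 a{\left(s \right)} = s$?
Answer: $\sqrt{-23558 + \sqrt{2}} \approx 153.48 i$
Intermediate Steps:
$a{\left(s \right)} = - \frac{5}{7} + \frac{s}{7}$
$z{\left(F \right)} = \sqrt{6 + F}$
$X{\left(Q,W \right)} = - \frac{10 Q W}{7}$ ($X{\left(Q,W \right)} = \left(- \frac{5}{7} + \frac{1}{7} \left(-5\right)\right) W Q = \left(- \frac{5}{7} - \frac{5}{7}\right) W Q = - \frac{10 W}{7} Q = - \frac{10 Q W}{7}$)
$c{\left(r,Z \right)} = \sqrt{6 + Z}$
$\sqrt{-23558 + c{\left(X{\left(-9,8 \right)},f{\left(6,-10 \right)} \right)}} = \sqrt{-23558 + \sqrt{6 - 4}} = \sqrt{-23558 + \sqrt{2}}$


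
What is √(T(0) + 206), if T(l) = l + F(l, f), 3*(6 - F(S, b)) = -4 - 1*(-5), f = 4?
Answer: √1905/3 ≈ 14.549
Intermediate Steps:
F(S, b) = 17/3 (F(S, b) = 6 - (-4 - 1*(-5))/3 = 6 - (-4 + 5)/3 = 6 - ⅓*1 = 6 - ⅓ = 17/3)
T(l) = 17/3 + l (T(l) = l + 17/3 = 17/3 + l)
√(T(0) + 206) = √((17/3 + 0) + 206) = √(17/3 + 206) = √(635/3) = √1905/3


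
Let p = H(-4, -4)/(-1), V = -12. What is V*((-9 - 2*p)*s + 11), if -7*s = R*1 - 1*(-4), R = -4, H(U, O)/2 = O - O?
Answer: -132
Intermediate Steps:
H(U, O) = 0 (H(U, O) = 2*(O - O) = 2*0 = 0)
p = 0 (p = 0/(-1) = 0*(-1) = 0)
s = 0 (s = -(-4*1 - 1*(-4))/7 = -(-4 + 4)/7 = -1/7*0 = 0)
V*((-9 - 2*p)*s + 11) = -12*((-9 - 2*0)*0 + 11) = -12*((-9 - 1*0)*0 + 11) = -12*((-9 + 0)*0 + 11) = -12*(-9*0 + 11) = -12*(0 + 11) = -12*11 = -132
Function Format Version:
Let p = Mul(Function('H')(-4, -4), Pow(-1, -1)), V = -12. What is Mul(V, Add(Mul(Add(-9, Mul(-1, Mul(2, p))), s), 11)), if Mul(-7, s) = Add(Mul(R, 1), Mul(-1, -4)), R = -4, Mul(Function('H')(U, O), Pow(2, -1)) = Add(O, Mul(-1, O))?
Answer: -132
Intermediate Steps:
Function('H')(U, O) = 0 (Function('H')(U, O) = Mul(2, Add(O, Mul(-1, O))) = Mul(2, 0) = 0)
p = 0 (p = Mul(0, Pow(-1, -1)) = Mul(0, -1) = 0)
s = 0 (s = Mul(Rational(-1, 7), Add(Mul(-4, 1), Mul(-1, -4))) = Mul(Rational(-1, 7), Add(-4, 4)) = Mul(Rational(-1, 7), 0) = 0)
Mul(V, Add(Mul(Add(-9, Mul(-1, Mul(2, p))), s), 11)) = Mul(-12, Add(Mul(Add(-9, Mul(-1, Mul(2, 0))), 0), 11)) = Mul(-12, Add(Mul(Add(-9, Mul(-1, 0)), 0), 11)) = Mul(-12, Add(Mul(Add(-9, 0), 0), 11)) = Mul(-12, Add(Mul(-9, 0), 11)) = Mul(-12, Add(0, 11)) = Mul(-12, 11) = -132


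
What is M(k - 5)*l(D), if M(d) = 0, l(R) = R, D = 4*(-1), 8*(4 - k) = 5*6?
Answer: 0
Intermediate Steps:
k = 1/4 (k = 4 - 5*6/8 = 4 - 1/8*30 = 4 - 15/4 = 1/4 ≈ 0.25000)
D = -4
M(k - 5)*l(D) = 0*(-4) = 0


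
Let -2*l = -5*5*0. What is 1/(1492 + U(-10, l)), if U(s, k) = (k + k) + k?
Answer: 1/1492 ≈ 0.00067024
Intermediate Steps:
l = 0 (l = -(-5*5)*0/2 = -(-25)*0/2 = -½*0 = 0)
U(s, k) = 3*k (U(s, k) = 2*k + k = 3*k)
1/(1492 + U(-10, l)) = 1/(1492 + 3*0) = 1/(1492 + 0) = 1/1492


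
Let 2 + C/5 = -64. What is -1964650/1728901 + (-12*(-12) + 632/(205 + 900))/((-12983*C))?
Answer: -4650434966762474/4092525600852975 ≈ -1.1363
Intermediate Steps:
C = -330 (C = -10 + 5*(-64) = -10 - 320 = -330)
-1964650/1728901 + (-12*(-12) + 632/(205 + 900))/((-12983*C)) = -1964650/1728901 + (-12*(-12) + 632/(205 + 900))/((-12983*(-330))) = -1964650*1/1728901 + (144 + 632/1105)/4284390 = -1964650/1728901 + (144 + (1/1105)*632)*(1/4284390) = -1964650/1728901 + (144 + 632/1105)*(1/4284390) = -1964650/1728901 + (159752/1105)*(1/4284390) = -1964650/1728901 + 79876/2367125475 = -4650434966762474/4092525600852975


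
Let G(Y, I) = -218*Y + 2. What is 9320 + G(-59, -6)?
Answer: 22184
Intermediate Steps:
G(Y, I) = 2 - 218*Y
9320 + G(-59, -6) = 9320 + (2 - 218*(-59)) = 9320 + (2 + 12862) = 9320 + 12864 = 22184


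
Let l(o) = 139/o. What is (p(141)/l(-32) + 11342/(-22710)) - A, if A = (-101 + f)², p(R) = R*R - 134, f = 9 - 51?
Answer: -39451635094/1578345 ≈ -24996.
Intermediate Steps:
f = -42
p(R) = -134 + R² (p(R) = R² - 134 = -134 + R²)
A = 20449 (A = (-101 - 42)² = (-143)² = 20449)
(p(141)/l(-32) + 11342/(-22710)) - A = ((-134 + 141²)/((139/(-32))) + 11342/(-22710)) - 1*20449 = ((-134 + 19881)/((139*(-1/32))) + 11342*(-1/22710)) - 20449 = (19747/(-139/32) - 5671/11355) - 20449 = (19747*(-32/139) - 5671/11355) - 20449 = (-631904/139 - 5671/11355) - 20449 = -7176058189/1578345 - 20449 = -39451635094/1578345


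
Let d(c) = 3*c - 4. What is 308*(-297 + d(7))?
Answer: -86240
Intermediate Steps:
d(c) = -4 + 3*c
308*(-297 + d(7)) = 308*(-297 + (-4 + 3*7)) = 308*(-297 + (-4 + 21)) = 308*(-297 + 17) = 308*(-280) = -86240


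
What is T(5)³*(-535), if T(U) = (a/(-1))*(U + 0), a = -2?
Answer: -535000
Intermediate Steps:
T(U) = 2*U (T(U) = (-2/(-1))*(U + 0) = (-2*(-1))*U = 2*U)
T(5)³*(-535) = (2*5)³*(-535) = 10³*(-535) = 1000*(-535) = -535000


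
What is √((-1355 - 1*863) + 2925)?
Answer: √707 ≈ 26.589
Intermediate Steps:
√((-1355 - 1*863) + 2925) = √((-1355 - 863) + 2925) = √(-2218 + 2925) = √707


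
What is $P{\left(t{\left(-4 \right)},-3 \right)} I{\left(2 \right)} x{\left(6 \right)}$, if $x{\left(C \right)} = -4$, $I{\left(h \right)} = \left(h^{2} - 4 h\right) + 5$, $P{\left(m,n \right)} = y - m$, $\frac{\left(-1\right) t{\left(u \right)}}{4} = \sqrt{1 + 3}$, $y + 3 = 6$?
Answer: $-44$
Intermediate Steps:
$y = 3$ ($y = -3 + 6 = 3$)
$t{\left(u \right)} = -8$ ($t{\left(u \right)} = - 4 \sqrt{1 + 3} = - 4 \sqrt{4} = \left(-4\right) 2 = -8$)
$P{\left(m,n \right)} = 3 - m$
$I{\left(h \right)} = 5 + h^{2} - 4 h$
$P{\left(t{\left(-4 \right)},-3 \right)} I{\left(2 \right)} x{\left(6 \right)} = \left(3 - -8\right) \left(5 + 2^{2} - 8\right) \left(-4\right) = \left(3 + 8\right) \left(5 + 4 - 8\right) \left(-4\right) = 11 \cdot 1 \left(-4\right) = 11 \left(-4\right) = -44$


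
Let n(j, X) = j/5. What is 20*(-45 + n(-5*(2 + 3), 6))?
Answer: -1000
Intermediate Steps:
n(j, X) = j/5 (n(j, X) = j*(1/5) = j/5)
20*(-45 + n(-5*(2 + 3), 6)) = 20*(-45 + (-5*(2 + 3))/5) = 20*(-45 + (-5*5)/5) = 20*(-45 + (1/5)*(-25)) = 20*(-45 - 5) = 20*(-50) = -1000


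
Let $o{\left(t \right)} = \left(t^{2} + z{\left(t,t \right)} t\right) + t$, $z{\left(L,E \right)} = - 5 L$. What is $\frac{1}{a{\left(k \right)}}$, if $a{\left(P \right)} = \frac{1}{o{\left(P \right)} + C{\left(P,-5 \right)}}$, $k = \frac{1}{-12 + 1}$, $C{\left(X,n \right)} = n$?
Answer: $- \frac{620}{121} \approx -5.124$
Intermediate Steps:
$k = - \frac{1}{11}$ ($k = \frac{1}{-11} = - \frac{1}{11} \approx -0.090909$)
$o{\left(t \right)} = t - 4 t^{2}$ ($o{\left(t \right)} = \left(t^{2} + - 5 t t\right) + t = \left(t^{2} - 5 t^{2}\right) + t = - 4 t^{2} + t = t - 4 t^{2}$)
$a{\left(P \right)} = \frac{1}{-5 + P \left(1 - 4 P\right)}$ ($a{\left(P \right)} = \frac{1}{P \left(1 - 4 P\right) - 5} = \frac{1}{-5 + P \left(1 - 4 P\right)}$)
$\frac{1}{a{\left(k \right)}} = \frac{1}{\frac{1}{-5 - \frac{1 - - \frac{4}{11}}{11}}} = \frac{1}{\frac{1}{-5 - \frac{1 + \frac{4}{11}}{11}}} = \frac{1}{\frac{1}{-5 - \frac{15}{121}}} = \frac{1}{\frac{1}{- \frac{620}{121}}} = \frac{1}{- \frac{121}{620}} = - \frac{620}{121}$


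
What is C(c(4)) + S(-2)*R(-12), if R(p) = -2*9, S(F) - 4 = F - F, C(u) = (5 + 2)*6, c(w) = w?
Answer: -30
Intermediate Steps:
C(u) = 42 (C(u) = 7*6 = 42)
S(F) = 4 (S(F) = 4 + (F - F) = 4 + 0 = 4)
R(p) = -18
C(c(4)) + S(-2)*R(-12) = 42 + 4*(-18) = 42 - 72 = -30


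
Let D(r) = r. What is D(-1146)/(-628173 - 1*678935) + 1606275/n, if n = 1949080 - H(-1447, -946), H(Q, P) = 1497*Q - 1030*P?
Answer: 350529054519/684240320962 ≈ 0.51229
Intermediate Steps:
H(Q, P) = -1030*P + 1497*Q
n = 3140859 (n = 1949080 - (-1030*(-946) + 1497*(-1447)) = 1949080 - (974380 - 2166159) = 1949080 - 1*(-1191779) = 1949080 + 1191779 = 3140859)
D(-1146)/(-628173 - 1*678935) + 1606275/n = -1146/(-628173 - 1*678935) + 1606275/3140859 = -1146/(-628173 - 678935) + 1606275*(1/3140859) = -1146/(-1307108) + 535425/1046953 = -1146*(-1/1307108) + 535425/1046953 = 573/653554 + 535425/1046953 = 350529054519/684240320962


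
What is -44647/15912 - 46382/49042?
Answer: -209114897/55739736 ≈ -3.7516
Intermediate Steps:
-44647/15912 - 46382/49042 = -44647*1/15912 - 46382*1/49042 = -44647/15912 - 3313/3503 = -209114897/55739736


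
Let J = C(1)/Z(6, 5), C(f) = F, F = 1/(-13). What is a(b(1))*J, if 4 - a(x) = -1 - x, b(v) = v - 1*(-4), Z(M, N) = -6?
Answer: 5/39 ≈ 0.12821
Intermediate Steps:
F = -1/13 ≈ -0.076923
C(f) = -1/13
b(v) = 4 + v (b(v) = v + 4 = 4 + v)
a(x) = 5 + x (a(x) = 4 - (-1 - x) = 4 + (1 + x) = 5 + x)
J = 1/78 (J = -1/13/(-6) = -1/13*(-⅙) = 1/78 ≈ 0.012821)
a(b(1))*J = (5 + (4 + 1))*(1/78) = (5 + 5)*(1/78) = 10*(1/78) = 5/39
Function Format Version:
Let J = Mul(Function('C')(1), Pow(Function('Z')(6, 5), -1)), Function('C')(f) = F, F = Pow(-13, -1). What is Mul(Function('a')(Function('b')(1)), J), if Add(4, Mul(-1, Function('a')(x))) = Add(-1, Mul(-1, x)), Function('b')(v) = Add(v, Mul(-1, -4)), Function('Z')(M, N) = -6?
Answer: Rational(5, 39) ≈ 0.12821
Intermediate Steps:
F = Rational(-1, 13) ≈ -0.076923
Function('C')(f) = Rational(-1, 13)
Function('b')(v) = Add(4, v) (Function('b')(v) = Add(v, 4) = Add(4, v))
Function('a')(x) = Add(5, x) (Function('a')(x) = Add(4, Mul(-1, Add(-1, Mul(-1, x)))) = Add(4, Add(1, x)) = Add(5, x))
J = Rational(1, 78) (J = Mul(Rational(-1, 13), Pow(-6, -1)) = Mul(Rational(-1, 13), Rational(-1, 6)) = Rational(1, 78) ≈ 0.012821)
Mul(Function('a')(Function('b')(1)), J) = Mul(Add(5, Add(4, 1)), Rational(1, 78)) = Mul(Add(5, 5), Rational(1, 78)) = Mul(10, Rational(1, 78)) = Rational(5, 39)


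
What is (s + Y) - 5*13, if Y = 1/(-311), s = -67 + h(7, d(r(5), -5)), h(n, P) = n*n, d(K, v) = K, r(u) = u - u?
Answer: -25814/311 ≈ -83.003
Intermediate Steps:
r(u) = 0
h(n, P) = n**2
s = -18 (s = -67 + 7**2 = -67 + 49 = -18)
Y = -1/311 ≈ -0.0032154
(s + Y) - 5*13 = (-18 - 1/311) - 5*13 = -5599/311 - 65 = -25814/311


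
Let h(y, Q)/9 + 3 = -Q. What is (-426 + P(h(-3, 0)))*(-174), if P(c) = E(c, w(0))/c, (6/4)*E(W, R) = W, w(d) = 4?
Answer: 74008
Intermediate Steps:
h(y, Q) = -27 - 9*Q (h(y, Q) = -27 + 9*(-Q) = -27 - 9*Q)
E(W, R) = 2*W/3
P(c) = ⅔ (P(c) = (2*c/3)/c = ⅔)
(-426 + P(h(-3, 0)))*(-174) = (-426 + ⅔)*(-174) = -1276/3*(-174) = 74008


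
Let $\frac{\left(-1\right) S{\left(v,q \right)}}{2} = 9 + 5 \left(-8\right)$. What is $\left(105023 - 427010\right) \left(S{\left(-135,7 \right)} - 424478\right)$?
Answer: $136656434592$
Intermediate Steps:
$S{\left(v,q \right)} = 62$ ($S{\left(v,q \right)} = - 2 \left(9 + 5 \left(-8\right)\right) = - 2 \left(9 - 40\right) = \left(-2\right) \left(-31\right) = 62$)
$\left(105023 - 427010\right) \left(S{\left(-135,7 \right)} - 424478\right) = \left(105023 - 427010\right) \left(62 - 424478\right) = \left(-321987\right) \left(-424416\right) = 136656434592$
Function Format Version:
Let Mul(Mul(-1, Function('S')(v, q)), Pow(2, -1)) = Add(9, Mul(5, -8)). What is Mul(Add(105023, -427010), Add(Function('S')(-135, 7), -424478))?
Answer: 136656434592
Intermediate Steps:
Function('S')(v, q) = 62 (Function('S')(v, q) = Mul(-2, Add(9, Mul(5, -8))) = Mul(-2, Add(9, -40)) = Mul(-2, -31) = 62)
Mul(Add(105023, -427010), Add(Function('S')(-135, 7), -424478)) = Mul(Add(105023, -427010), Add(62, -424478)) = Mul(-321987, -424416) = 136656434592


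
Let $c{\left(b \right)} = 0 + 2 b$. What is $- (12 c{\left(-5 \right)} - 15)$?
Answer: $135$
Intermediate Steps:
$c{\left(b \right)} = 2 b$
$- (12 c{\left(-5 \right)} - 15) = - (12 \cdot 2 \left(-5\right) - 15) = - (12 \left(-10\right) - 15) = - (-120 - 15) = \left(-1\right) \left(-135\right) = 135$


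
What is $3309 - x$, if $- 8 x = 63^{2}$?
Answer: $\frac{30441}{8} \approx 3805.1$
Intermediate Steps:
$x = - \frac{3969}{8}$ ($x = - \frac{63^{2}}{8} = \left(- \frac{1}{8}\right) 3969 = - \frac{3969}{8} \approx -496.13$)
$3309 - x = 3309 - - \frac{3969}{8} = 3309 + \frac{3969}{8} = \frac{30441}{8}$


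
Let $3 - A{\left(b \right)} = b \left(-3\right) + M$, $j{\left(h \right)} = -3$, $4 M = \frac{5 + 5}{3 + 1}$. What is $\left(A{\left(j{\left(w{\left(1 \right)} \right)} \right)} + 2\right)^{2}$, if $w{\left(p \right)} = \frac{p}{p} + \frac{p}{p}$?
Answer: $\frac{1369}{64} \approx 21.391$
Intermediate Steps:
$w{\left(p \right)} = 2$ ($w{\left(p \right)} = 1 + 1 = 2$)
$M = \frac{5}{8}$ ($M = \frac{\left(5 + 5\right) \frac{1}{3 + 1}}{4} = \frac{10 \cdot \frac{1}{4}}{4} = \frac{1}{4} \cdot \frac{5}{2} = \frac{5}{8} \approx 0.625$)
$A{\left(b \right)} = \frac{19}{8} + 3 b$ ($A{\left(b \right)} = 3 - \left(b \left(-3\right) + \frac{5}{8}\right) = 3 - \left(- 3 b + \frac{5}{8}\right) = 3 - \left(\frac{5}{8} - 3 b\right) = 3 + \left(- \frac{5}{8} + 3 b\right) = \frac{19}{8} + 3 b$)
$\left(A{\left(j{\left(w{\left(1 \right)} \right)} \right)} + 2\right)^{2} = \left(\left(\frac{19}{8} + 3 \left(-3\right)\right) + 2\right)^{2} = \left(\left(\frac{19}{8} - 9\right) + 2\right)^{2} = \left(- \frac{53}{8} + 2\right)^{2} = \left(- \frac{37}{8}\right)^{2} = \frac{1369}{64}$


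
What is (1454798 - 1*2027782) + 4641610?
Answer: 4068626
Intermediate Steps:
(1454798 - 1*2027782) + 4641610 = (1454798 - 2027782) + 4641610 = -572984 + 4641610 = 4068626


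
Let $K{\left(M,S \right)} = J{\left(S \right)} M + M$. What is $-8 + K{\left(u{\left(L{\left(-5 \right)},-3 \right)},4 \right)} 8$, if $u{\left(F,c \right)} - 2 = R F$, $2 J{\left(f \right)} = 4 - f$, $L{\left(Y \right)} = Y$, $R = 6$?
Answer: $-232$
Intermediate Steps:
$J{\left(f \right)} = 2 - \frac{f}{2}$ ($J{\left(f \right)} = \frac{4 - f}{2} = 2 - \frac{f}{2}$)
$u{\left(F,c \right)} = 2 + 6 F$
$K{\left(M,S \right)} = M + M \left(2 - \frac{S}{2}\right)$ ($K{\left(M,S \right)} = \left(2 - \frac{S}{2}\right) M + M = M \left(2 - \frac{S}{2}\right) + M = M + M \left(2 - \frac{S}{2}\right)$)
$-8 + K{\left(u{\left(L{\left(-5 \right)},-3 \right)},4 \right)} 8 = -8 + \frac{\left(2 + 6 \left(-5\right)\right) \left(6 - 4\right)}{2} \cdot 8 = -8 + \frac{\left(2 - 30\right) \left(6 - 4\right)}{2} \cdot 8 = -8 + \frac{1}{2} \left(-28\right) 2 \cdot 8 = -8 - 224 = -232$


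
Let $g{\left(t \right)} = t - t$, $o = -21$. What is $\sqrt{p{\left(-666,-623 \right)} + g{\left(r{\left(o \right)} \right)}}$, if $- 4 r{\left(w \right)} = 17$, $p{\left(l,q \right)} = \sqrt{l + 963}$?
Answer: $3^{\frac{3}{4}} \sqrt[4]{11} \approx 4.1513$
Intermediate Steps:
$p{\left(l,q \right)} = \sqrt{963 + l}$
$r{\left(w \right)} = - \frac{17}{4}$ ($r{\left(w \right)} = \left(- \frac{1}{4}\right) 17 = - \frac{17}{4}$)
$g{\left(t \right)} = 0$
$\sqrt{p{\left(-666,-623 \right)} + g{\left(r{\left(o \right)} \right)}} = \sqrt{\sqrt{963 - 666} + 0} = \sqrt{\sqrt{297} + 0} = \sqrt{3 \sqrt{33} + 0} = \sqrt{3 \sqrt{33}} = 3^{\frac{3}{4}} \sqrt[4]{11}$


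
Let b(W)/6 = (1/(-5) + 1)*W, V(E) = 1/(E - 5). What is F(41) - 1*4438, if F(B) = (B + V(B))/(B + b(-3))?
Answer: -3034537/684 ≈ -4436.5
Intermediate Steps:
V(E) = 1/(-5 + E)
b(W) = 24*W/5 (b(W) = 6*((1/(-5) + 1)*W) = 6*((-⅕ + 1)*W) = 6*(4*W/5) = 24*W/5)
F(B) = (B + 1/(-5 + B))/(-72/5 + B) (F(B) = (B + 1/(-5 + B))/(B + (24/5)*(-3)) = (B + 1/(-5 + B))/(B - 72/5) = (B + 1/(-5 + B))/(-72/5 + B))
F(41) - 1*4438 = 5*(1 + 41*(-5 + 41))/((-72 + 5*41)*(-5 + 41)) - 1*4438 = 5*(1 + 41*36)/((-72 + 205)*36) - 4438 = 5*(1/36)*(1 + 1476)/133 - 4438 = 5*(1/133)*(1/36)*1477 - 4438 = 1055/684 - 4438 = -3034537/684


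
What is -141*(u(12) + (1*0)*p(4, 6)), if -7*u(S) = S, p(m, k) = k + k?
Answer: 1692/7 ≈ 241.71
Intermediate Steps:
p(m, k) = 2*k
u(S) = -S/7
-141*(u(12) + (1*0)*p(4, 6)) = -141*(-1/7*12 + (1*0)*(2*6)) = -141*(-12/7 + 0*12) = -141*(-12/7 + 0) = -141*(-12/7) = 1692/7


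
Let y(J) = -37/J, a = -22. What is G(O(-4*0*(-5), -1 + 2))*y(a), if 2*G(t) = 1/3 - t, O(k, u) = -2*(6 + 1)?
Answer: 1591/132 ≈ 12.053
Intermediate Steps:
O(k, u) = -14 (O(k, u) = -2*7 = -14)
G(t) = ⅙ - t/2 (G(t) = (1/3 - t)/2 = (⅓ - t)/2 = ⅙ - t/2)
G(O(-4*0*(-5), -1 + 2))*y(a) = (⅙ - ½*(-14))*(-37/(-22)) = (⅙ + 7)*(-37*(-1/22)) = (43/6)*(37/22) = 1591/132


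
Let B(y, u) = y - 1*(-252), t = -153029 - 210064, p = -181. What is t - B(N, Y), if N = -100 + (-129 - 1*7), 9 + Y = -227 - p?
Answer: -363109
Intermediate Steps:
t = -363093
Y = -55 (Y = -9 + (-227 - 1*(-181)) = -9 + (-227 + 181) = -9 - 46 = -55)
N = -236 (N = -100 + (-129 - 7) = -100 - 136 = -236)
B(y, u) = 252 + y (B(y, u) = y + 252 = 252 + y)
t - B(N, Y) = -363093 - (252 - 236) = -363093 - 1*16 = -363093 - 16 = -363109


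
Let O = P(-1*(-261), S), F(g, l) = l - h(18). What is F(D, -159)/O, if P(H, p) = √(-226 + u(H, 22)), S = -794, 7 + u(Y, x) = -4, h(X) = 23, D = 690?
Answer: 182*I*√237/237 ≈ 11.822*I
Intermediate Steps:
u(Y, x) = -11 (u(Y, x) = -7 - 4 = -11)
F(g, l) = -23 + l (F(g, l) = l - 1*23 = l - 23 = -23 + l)
P(H, p) = I*√237 (P(H, p) = √(-226 - 11) = √(-237) = I*√237)
O = I*√237 ≈ 15.395*I
F(D, -159)/O = (-23 - 159)/((I*√237)) = -(-182)*I*√237/237 = 182*I*√237/237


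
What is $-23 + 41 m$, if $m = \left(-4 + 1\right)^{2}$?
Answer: $346$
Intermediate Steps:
$m = 9$ ($m = \left(-3\right)^{2} = 9$)
$-23 + 41 m = -23 + 41 \cdot 9 = -23 + 369 = 346$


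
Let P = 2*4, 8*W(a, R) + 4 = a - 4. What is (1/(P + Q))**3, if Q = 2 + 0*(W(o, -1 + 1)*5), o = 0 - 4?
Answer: 1/1000 ≈ 0.0010000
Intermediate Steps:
o = -4
W(a, R) = -1 + a/8 (W(a, R) = -1/2 + (a - 4)/8 = -1/2 + (-4 + a)/8 = -1/2 + (-1/2 + a/8) = -1 + a/8)
P = 8
Q = 2 (Q = 2 + 0*((-1 + (1/8)*(-4))*5) = 2 + 0*((-1 - 1/2)*5) = 2 + 0*(-3/2*5) = 2 + 0*(-15/2) = 2 + 0 = 2)
(1/(P + Q))**3 = (1/(8 + 2))**3 = (1/10)**3 = 1/1000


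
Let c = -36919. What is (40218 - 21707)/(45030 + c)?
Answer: 18511/8111 ≈ 2.2822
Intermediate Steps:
(40218 - 21707)/(45030 + c) = (40218 - 21707)/(45030 - 36919) = 18511/8111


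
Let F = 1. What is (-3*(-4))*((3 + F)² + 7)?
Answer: 276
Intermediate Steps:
(-3*(-4))*((3 + F)² + 7) = (-3*(-4))*((3 + 1)² + 7) = 12*(4² + 7) = 12*(16 + 7) = 12*23 = 276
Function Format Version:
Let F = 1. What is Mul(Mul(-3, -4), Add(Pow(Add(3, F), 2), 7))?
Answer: 276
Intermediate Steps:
Mul(Mul(-3, -4), Add(Pow(Add(3, F), 2), 7)) = Mul(Mul(-3, -4), Add(Pow(Add(3, 1), 2), 7)) = Mul(12, Add(Pow(4, 2), 7)) = Mul(12, Add(16, 7)) = Mul(12, 23) = 276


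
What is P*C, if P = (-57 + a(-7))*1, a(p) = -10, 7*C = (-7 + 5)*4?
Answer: 536/7 ≈ 76.571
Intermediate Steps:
C = -8/7 (C = ((-7 + 5)*4)/7 = (-2*4)/7 = (1/7)*(-8) = -8/7 ≈ -1.1429)
P = -67 (P = (-57 - 10)*1 = -67*1 = -67)
P*C = -67*(-8/7) = 536/7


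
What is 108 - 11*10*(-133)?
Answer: 14738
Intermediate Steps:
108 - 11*10*(-133) = 108 - 110*(-133) = 108 + 14630 = 14738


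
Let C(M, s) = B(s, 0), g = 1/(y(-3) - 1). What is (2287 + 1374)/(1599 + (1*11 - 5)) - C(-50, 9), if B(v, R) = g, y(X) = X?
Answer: 16249/6420 ≈ 2.5310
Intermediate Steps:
g = -1/4 (g = 1/(-3 - 1) = 1/(-4) = -1/4 ≈ -0.25000)
B(v, R) = -1/4
C(M, s) = -1/4
(2287 + 1374)/(1599 + (1*11 - 5)) - C(-50, 9) = (2287 + 1374)/(1599 + (1*11 - 5)) - 1*(-1/4) = 3661/(1599 + (11 - 5)) + 1/4 = 3661/(1599 + 6) + 1/4 = 3661/1605 + 1/4 = 16249/6420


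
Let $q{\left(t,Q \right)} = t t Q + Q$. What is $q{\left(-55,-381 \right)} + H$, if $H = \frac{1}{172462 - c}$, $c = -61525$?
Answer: $- \frac{269765016221}{233987} \approx -1.1529 \cdot 10^{6}$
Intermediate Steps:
$q{\left(t,Q \right)} = Q + Q t^{2}$ ($q{\left(t,Q \right)} = t^{2} Q + Q = Q t^{2} + Q = Q + Q t^{2}$)
$H = \frac{1}{233987}$ ($H = \frac{1}{172462 - -61525} = \frac{1}{172462 + 61525} = \frac{1}{233987} \approx 4.2737 \cdot 10^{-6}$)
$q{\left(-55,-381 \right)} + H = - 381 \left(1 + \left(-55\right)^{2}\right) + \frac{1}{233987} = - 381 \left(1 + 3025\right) + \frac{1}{233987} = \left(-381\right) 3026 + \frac{1}{233987} = -1152906 + \frac{1}{233987} = - \frac{269765016221}{233987}$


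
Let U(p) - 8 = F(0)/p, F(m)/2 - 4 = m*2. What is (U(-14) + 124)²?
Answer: 846400/49 ≈ 17273.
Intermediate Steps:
F(m) = 8 + 4*m (F(m) = 8 + 2*(m*2) = 8 + 2*(2*m) = 8 + 4*m)
U(p) = 8 + 8/p (U(p) = 8 + (8 + 4*0)/p = 8 + (8 + 0)/p = 8 + 8/p)
(U(-14) + 124)² = ((8 + 8/(-14)) + 124)² = ((8 + 8*(-1/14)) + 124)² = ((8 - 4/7) + 124)² = (52/7 + 124)² = (920/7)² = 846400/49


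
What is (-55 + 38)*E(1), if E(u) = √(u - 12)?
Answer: -17*I*√11 ≈ -56.383*I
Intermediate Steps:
E(u) = √(-12 + u)
(-55 + 38)*E(1) = (-55 + 38)*√(-12 + 1) = -17*I*√11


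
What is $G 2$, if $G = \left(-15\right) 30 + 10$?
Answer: $-880$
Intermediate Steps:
$G = -440$ ($G = -450 + 10 = -440$)
$G 2 = \left(-440\right) 2 = -880$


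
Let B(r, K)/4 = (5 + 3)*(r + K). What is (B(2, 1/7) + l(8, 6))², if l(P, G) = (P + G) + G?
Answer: 384400/49 ≈ 7844.9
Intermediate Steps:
l(P, G) = P + 2*G (l(P, G) = (G + P) + G = P + 2*G)
B(r, K) = 32*K + 32*r (B(r, K) = 4*((5 + 3)*(r + K)) = 4*(8*(K + r)) = 4*(8*K + 8*r) = 32*K + 32*r)
(B(2, 1/7) + l(8, 6))² = ((32/7 + 32*2) + (8 + 2*6))² = ((32*(⅐) + 64) + (8 + 12))² = ((32/7 + 64) + 20)² = (480/7 + 20)² = (620/7)² = 384400/49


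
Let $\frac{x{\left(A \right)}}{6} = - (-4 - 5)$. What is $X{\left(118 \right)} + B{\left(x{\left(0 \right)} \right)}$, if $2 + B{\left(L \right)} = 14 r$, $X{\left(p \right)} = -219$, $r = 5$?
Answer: $-151$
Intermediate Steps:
$x{\left(A \right)} = 54$ ($x{\left(A \right)} = 6 \left(- (-4 - 5)\right) = 6 \left(\left(-1\right) \left(-9\right)\right) = 6 \cdot 9 = 54$)
$B{\left(L \right)} = 68$ ($B{\left(L \right)} = -2 + 14 \cdot 5 = -2 + 70 = 68$)
$X{\left(118 \right)} + B{\left(x{\left(0 \right)} \right)} = -219 + 68 = -151$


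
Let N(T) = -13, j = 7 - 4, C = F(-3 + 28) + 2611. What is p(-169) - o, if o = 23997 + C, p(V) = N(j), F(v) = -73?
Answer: -26548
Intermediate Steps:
C = 2538 (C = -73 + 2611 = 2538)
j = 3
p(V) = -13
o = 26535 (o = 23997 + 2538 = 26535)
p(-169) - o = -13 - 1*26535 = -13 - 26535 = -26548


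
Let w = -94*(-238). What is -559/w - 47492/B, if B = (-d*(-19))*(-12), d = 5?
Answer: 265463441/6376020 ≈ 41.635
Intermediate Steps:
B = -1140 (B = (-1*5*(-19))*(-12) = -5*(-19)*(-12) = 95*(-12) = -1140)
w = 22372
-559/w - 47492/B = -559/22372 - 47492/(-1140) = -559*1/22372 - 47492*(-1/1140) = -559/22372 + 11873/285 = 265463441/6376020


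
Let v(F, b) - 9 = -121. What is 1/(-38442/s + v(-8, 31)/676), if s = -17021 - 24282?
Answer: 6980207/5340214 ≈ 1.3071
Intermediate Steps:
s = -41303
v(F, b) = -112 (v(F, b) = 9 - 121 = -112)
1/(-38442/s + v(-8, 31)/676) = 1/(-38442/(-41303) - 112/676) = 1/(-38442*(-1/41303) - 112*1/676) = 1/(38442/41303 - 28/169) = 1/(5340214/6980207) = 6980207/5340214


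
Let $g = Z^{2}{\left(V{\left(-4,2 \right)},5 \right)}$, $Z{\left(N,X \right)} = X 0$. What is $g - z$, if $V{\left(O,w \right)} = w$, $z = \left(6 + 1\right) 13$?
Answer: $-91$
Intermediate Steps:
$z = 91$ ($z = 7 \cdot 13 = 91$)
$Z{\left(N,X \right)} = 0$
$g = 0$ ($g = 0^{2} = 0$)
$g - z = 0 - 91 = -91$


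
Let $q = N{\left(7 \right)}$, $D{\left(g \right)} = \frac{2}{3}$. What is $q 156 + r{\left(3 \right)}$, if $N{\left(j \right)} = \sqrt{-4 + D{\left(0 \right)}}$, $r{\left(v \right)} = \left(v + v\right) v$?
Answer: $18 + 52 i \sqrt{30} \approx 18.0 + 284.82 i$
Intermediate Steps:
$r{\left(v \right)} = 2 v^{2}$ ($r{\left(v \right)} = 2 v v = 2 v^{2}$)
$D{\left(g \right)} = \frac{2}{3}$ ($D{\left(g \right)} = 2 \cdot \frac{1}{3} = \frac{2}{3}$)
$N{\left(j \right)} = \frac{i \sqrt{30}}{3}$ ($N{\left(j \right)} = \sqrt{-4 + \frac{2}{3}} = \sqrt{- \frac{10}{3}} = \frac{i \sqrt{30}}{3}$)
$q = \frac{i \sqrt{30}}{3} \approx 1.8257 i$
$q 156 + r{\left(3 \right)} = \frac{i \sqrt{30}}{3} \cdot 156 + 2 \cdot 3^{2} = 52 i \sqrt{30} + 2 \cdot 9 = 52 i \sqrt{30} + 18 = 18 + 52 i \sqrt{30}$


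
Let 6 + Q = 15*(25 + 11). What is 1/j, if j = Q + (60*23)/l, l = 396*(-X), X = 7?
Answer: 231/123239 ≈ 0.0018744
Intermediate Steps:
Q = 534 (Q = -6 + 15*(25 + 11) = -6 + 15*36 = -6 + 540 = 534)
l = -2772 (l = 396*(-1*7) = 396*(-7) = -2772)
j = 123239/231 (j = 534 + (60*23)/(-2772) = 534 + 1380*(-1/2772) = 534 - 115/231 = 123239/231 ≈ 533.50)
1/j = 1/(123239/231) = 231/123239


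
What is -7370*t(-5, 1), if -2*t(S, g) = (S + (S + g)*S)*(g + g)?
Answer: 110550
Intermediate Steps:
t(S, g) = -g*(S + S*(S + g)) (t(S, g) = -(S + (S + g)*S)*(g + g)/2 = -(S + S*(S + g))*2*g/2 = -g*(S + S*(S + g)))
-7370*t(-5, 1) = -(-7370)*(-5)*(1 - 5 + 1) = -(-7370)*(-5)*(-3) = -7370*(-15) = 110550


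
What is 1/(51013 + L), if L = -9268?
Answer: 1/41745 ≈ 2.3955e-5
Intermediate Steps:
1/(51013 + L) = 1/(51013 - 9268) = 1/41745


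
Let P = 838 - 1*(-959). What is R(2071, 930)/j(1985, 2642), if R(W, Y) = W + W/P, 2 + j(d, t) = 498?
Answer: 60059/14376 ≈ 4.1777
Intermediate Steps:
P = 1797 (P = 838 + 959 = 1797)
j(d, t) = 496 (j(d, t) = -2 + 498 = 496)
R(W, Y) = 1798*W/1797 (R(W, Y) = W + W/1797 = 1798*W/1797)
R(2071, 930)/j(1985, 2642) = ((1798/1797)*2071)/496 = (3723658/1797)*(1/496) = 60059/14376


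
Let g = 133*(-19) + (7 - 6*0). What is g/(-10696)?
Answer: 45/191 ≈ 0.23560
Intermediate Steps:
g = -2520 (g = -2527 + (7 + 0) = -2527 + 7 = -2520)
g/(-10696) = -2520/(-10696) = -2520*(-1/10696) = 45/191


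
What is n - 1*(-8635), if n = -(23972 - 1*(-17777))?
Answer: -33114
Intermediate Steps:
n = -41749 (n = -(23972 + 17777) = -1*41749 = -41749)
n - 1*(-8635) = -41749 - 1*(-8635) = -41749 + 8635 = -33114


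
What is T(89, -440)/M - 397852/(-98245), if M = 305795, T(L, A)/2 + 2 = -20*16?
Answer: 496317888/122623795 ≈ 4.0475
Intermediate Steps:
T(L, A) = -644 (T(L, A) = -4 + 2*(-20*16) = -4 + 2*(-320) = -4 - 640 = -644)
T(89, -440)/M - 397852/(-98245) = -644/305795 - 397852/(-98245) = -644*1/305795 - 397852*(-1/98245) = -92/43685 + 56836/14035 = 496317888/122623795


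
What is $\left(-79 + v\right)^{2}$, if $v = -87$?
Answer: $27556$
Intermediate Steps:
$\left(-79 + v\right)^{2} = \left(-79 - 87\right)^{2} = \left(-166\right)^{2} = 27556$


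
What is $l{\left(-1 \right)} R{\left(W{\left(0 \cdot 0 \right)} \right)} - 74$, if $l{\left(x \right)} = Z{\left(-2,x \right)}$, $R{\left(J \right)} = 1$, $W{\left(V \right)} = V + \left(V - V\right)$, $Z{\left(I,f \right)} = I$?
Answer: $-76$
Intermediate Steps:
$W{\left(V \right)} = V$ ($W{\left(V \right)} = V + 0 = V$)
$l{\left(x \right)} = -2$
$l{\left(-1 \right)} R{\left(W{\left(0 \cdot 0 \right)} \right)} - 74 = \left(-2\right) 1 - 74 = -2 - 74 = -76$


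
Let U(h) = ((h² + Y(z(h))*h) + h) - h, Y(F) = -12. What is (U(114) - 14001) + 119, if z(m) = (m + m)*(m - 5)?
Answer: -2254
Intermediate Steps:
z(m) = 2*m*(-5 + m) (z(m) = (2*m)*(-5 + m) = 2*m*(-5 + m))
U(h) = h² - 12*h (U(h) = ((h² - 12*h) + h) - h = (h² - 11*h) - h = h² - 12*h)
(U(114) - 14001) + 119 = (114*(-12 + 114) - 14001) + 119 = (114*102 - 14001) + 119 = (11628 - 14001) + 119 = -2373 + 119 = -2254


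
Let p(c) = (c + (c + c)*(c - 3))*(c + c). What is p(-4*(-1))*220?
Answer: 21120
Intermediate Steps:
p(c) = 2*c*(c + 2*c*(-3 + c)) (p(c) = (c + (2*c)*(-3 + c))*(2*c) = (c + 2*c*(-3 + c))*(2*c) = 2*c*(c + 2*c*(-3 + c)))
p(-4*(-1))*220 = ((-4*(-1))²*(-10 + 4*(-4*(-1))))*220 = (4²*(-10 + 4*4))*220 = (16*(-10 + 16))*220 = (16*6)*220 = 96*220 = 21120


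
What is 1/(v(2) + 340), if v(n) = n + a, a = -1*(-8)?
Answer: 1/350 ≈ 0.0028571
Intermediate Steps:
a = 8
v(n) = 8 + n (v(n) = n + 8 = 8 + n)
1/(v(2) + 340) = 1/((8 + 2) + 340) = 1/(10 + 340) = 1/350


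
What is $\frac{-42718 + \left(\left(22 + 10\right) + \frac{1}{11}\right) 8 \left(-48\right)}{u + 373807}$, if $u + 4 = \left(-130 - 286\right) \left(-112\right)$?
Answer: $- \frac{121090}{924869} \approx -0.13093$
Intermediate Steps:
$u = 46588$ ($u = -4 + \left(-130 - 286\right) \left(-112\right) = -4 - -46592 = -4 + 46592 = 46588$)
$\frac{-42718 + \left(\left(22 + 10\right) + \frac{1}{11}\right) 8 \left(-48\right)}{u + 373807} = \frac{-42718 + \left(\left(22 + 10\right) + \frac{1}{11}\right) 8 \left(-48\right)}{46588 + 373807} = \frac{-42718 + \left(32 + \frac{1}{11}\right) 8 \left(-48\right)}{420395} = \left(-42718 + \frac{353}{11} \cdot 8 \left(-48\right)\right) \frac{1}{420395} = \left(-42718 + \frac{2824}{11} \left(-48\right)\right) \frac{1}{420395} = \left(-42718 - \frac{135552}{11}\right) \frac{1}{420395} = \left(- \frac{605450}{11}\right) \frac{1}{420395} = - \frac{121090}{924869}$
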